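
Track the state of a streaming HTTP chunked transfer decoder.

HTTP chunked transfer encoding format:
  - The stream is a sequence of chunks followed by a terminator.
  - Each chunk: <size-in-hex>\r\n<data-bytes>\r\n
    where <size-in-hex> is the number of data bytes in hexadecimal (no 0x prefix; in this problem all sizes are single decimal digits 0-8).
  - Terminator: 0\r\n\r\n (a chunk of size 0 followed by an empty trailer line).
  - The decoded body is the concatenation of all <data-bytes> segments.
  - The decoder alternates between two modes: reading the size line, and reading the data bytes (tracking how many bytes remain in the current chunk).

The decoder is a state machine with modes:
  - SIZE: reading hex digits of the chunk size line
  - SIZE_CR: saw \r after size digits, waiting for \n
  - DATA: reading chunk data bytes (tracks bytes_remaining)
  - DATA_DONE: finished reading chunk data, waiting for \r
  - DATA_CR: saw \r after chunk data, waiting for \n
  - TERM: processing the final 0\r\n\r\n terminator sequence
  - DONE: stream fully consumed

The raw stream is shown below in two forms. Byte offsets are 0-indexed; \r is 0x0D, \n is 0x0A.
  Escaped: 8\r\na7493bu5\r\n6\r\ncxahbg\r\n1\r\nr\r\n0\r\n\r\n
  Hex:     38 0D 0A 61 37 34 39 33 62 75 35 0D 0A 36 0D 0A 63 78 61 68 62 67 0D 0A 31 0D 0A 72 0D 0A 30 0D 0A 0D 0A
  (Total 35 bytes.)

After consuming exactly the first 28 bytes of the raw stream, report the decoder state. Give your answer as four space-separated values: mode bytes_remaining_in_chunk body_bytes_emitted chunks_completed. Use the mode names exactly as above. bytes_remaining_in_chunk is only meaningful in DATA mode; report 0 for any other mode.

Answer: DATA_DONE 0 15 2

Derivation:
Byte 0 = '8': mode=SIZE remaining=0 emitted=0 chunks_done=0
Byte 1 = 0x0D: mode=SIZE_CR remaining=0 emitted=0 chunks_done=0
Byte 2 = 0x0A: mode=DATA remaining=8 emitted=0 chunks_done=0
Byte 3 = 'a': mode=DATA remaining=7 emitted=1 chunks_done=0
Byte 4 = '7': mode=DATA remaining=6 emitted=2 chunks_done=0
Byte 5 = '4': mode=DATA remaining=5 emitted=3 chunks_done=0
Byte 6 = '9': mode=DATA remaining=4 emitted=4 chunks_done=0
Byte 7 = '3': mode=DATA remaining=3 emitted=5 chunks_done=0
Byte 8 = 'b': mode=DATA remaining=2 emitted=6 chunks_done=0
Byte 9 = 'u': mode=DATA remaining=1 emitted=7 chunks_done=0
Byte 10 = '5': mode=DATA_DONE remaining=0 emitted=8 chunks_done=0
Byte 11 = 0x0D: mode=DATA_CR remaining=0 emitted=8 chunks_done=0
Byte 12 = 0x0A: mode=SIZE remaining=0 emitted=8 chunks_done=1
Byte 13 = '6': mode=SIZE remaining=0 emitted=8 chunks_done=1
Byte 14 = 0x0D: mode=SIZE_CR remaining=0 emitted=8 chunks_done=1
Byte 15 = 0x0A: mode=DATA remaining=6 emitted=8 chunks_done=1
Byte 16 = 'c': mode=DATA remaining=5 emitted=9 chunks_done=1
Byte 17 = 'x': mode=DATA remaining=4 emitted=10 chunks_done=1
Byte 18 = 'a': mode=DATA remaining=3 emitted=11 chunks_done=1
Byte 19 = 'h': mode=DATA remaining=2 emitted=12 chunks_done=1
Byte 20 = 'b': mode=DATA remaining=1 emitted=13 chunks_done=1
Byte 21 = 'g': mode=DATA_DONE remaining=0 emitted=14 chunks_done=1
Byte 22 = 0x0D: mode=DATA_CR remaining=0 emitted=14 chunks_done=1
Byte 23 = 0x0A: mode=SIZE remaining=0 emitted=14 chunks_done=2
Byte 24 = '1': mode=SIZE remaining=0 emitted=14 chunks_done=2
Byte 25 = 0x0D: mode=SIZE_CR remaining=0 emitted=14 chunks_done=2
Byte 26 = 0x0A: mode=DATA remaining=1 emitted=14 chunks_done=2
Byte 27 = 'r': mode=DATA_DONE remaining=0 emitted=15 chunks_done=2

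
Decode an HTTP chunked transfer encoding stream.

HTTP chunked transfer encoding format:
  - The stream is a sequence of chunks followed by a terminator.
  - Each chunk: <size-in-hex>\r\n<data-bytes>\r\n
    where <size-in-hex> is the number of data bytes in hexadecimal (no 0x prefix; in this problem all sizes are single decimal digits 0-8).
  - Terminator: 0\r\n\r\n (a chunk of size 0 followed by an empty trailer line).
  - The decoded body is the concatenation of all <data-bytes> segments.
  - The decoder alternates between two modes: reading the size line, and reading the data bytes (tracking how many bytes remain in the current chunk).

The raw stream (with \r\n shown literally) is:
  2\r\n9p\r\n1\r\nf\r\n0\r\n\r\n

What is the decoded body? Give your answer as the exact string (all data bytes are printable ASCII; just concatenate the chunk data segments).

Chunk 1: stream[0..1]='2' size=0x2=2, data at stream[3..5]='9p' -> body[0..2], body so far='9p'
Chunk 2: stream[7..8]='1' size=0x1=1, data at stream[10..11]='f' -> body[2..3], body so far='9pf'
Chunk 3: stream[13..14]='0' size=0 (terminator). Final body='9pf' (3 bytes)

Answer: 9pf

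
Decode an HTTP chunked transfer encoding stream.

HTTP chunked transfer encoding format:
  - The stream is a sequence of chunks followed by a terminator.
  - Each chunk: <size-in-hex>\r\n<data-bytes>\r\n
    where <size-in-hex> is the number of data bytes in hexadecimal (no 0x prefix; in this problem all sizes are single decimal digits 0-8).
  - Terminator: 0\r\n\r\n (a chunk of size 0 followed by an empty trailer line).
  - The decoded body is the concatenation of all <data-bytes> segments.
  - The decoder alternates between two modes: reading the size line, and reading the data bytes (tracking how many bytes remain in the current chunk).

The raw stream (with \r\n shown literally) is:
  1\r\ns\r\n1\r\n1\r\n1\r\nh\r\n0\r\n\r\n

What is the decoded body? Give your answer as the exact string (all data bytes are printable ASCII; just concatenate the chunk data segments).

Chunk 1: stream[0..1]='1' size=0x1=1, data at stream[3..4]='s' -> body[0..1], body so far='s'
Chunk 2: stream[6..7]='1' size=0x1=1, data at stream[9..10]='1' -> body[1..2], body so far='s1'
Chunk 3: stream[12..13]='1' size=0x1=1, data at stream[15..16]='h' -> body[2..3], body so far='s1h'
Chunk 4: stream[18..19]='0' size=0 (terminator). Final body='s1h' (3 bytes)

Answer: s1h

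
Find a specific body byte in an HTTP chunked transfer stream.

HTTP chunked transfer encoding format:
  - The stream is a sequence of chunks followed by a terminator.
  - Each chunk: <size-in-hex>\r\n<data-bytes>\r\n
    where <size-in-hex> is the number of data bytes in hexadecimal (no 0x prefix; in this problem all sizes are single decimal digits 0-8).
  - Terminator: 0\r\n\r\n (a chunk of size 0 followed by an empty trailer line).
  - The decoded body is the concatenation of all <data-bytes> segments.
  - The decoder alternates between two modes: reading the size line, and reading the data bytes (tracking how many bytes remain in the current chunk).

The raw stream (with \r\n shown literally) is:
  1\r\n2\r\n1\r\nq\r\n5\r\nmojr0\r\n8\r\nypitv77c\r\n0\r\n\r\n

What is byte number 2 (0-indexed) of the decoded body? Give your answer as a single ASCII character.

Answer: m

Derivation:
Chunk 1: stream[0..1]='1' size=0x1=1, data at stream[3..4]='2' -> body[0..1], body so far='2'
Chunk 2: stream[6..7]='1' size=0x1=1, data at stream[9..10]='q' -> body[1..2], body so far='2q'
Chunk 3: stream[12..13]='5' size=0x5=5, data at stream[15..20]='mojr0' -> body[2..7], body so far='2qmojr0'
Chunk 4: stream[22..23]='8' size=0x8=8, data at stream[25..33]='ypitv77c' -> body[7..15], body so far='2qmojr0ypitv77c'
Chunk 5: stream[35..36]='0' size=0 (terminator). Final body='2qmojr0ypitv77c' (15 bytes)
Body byte 2 = 'm'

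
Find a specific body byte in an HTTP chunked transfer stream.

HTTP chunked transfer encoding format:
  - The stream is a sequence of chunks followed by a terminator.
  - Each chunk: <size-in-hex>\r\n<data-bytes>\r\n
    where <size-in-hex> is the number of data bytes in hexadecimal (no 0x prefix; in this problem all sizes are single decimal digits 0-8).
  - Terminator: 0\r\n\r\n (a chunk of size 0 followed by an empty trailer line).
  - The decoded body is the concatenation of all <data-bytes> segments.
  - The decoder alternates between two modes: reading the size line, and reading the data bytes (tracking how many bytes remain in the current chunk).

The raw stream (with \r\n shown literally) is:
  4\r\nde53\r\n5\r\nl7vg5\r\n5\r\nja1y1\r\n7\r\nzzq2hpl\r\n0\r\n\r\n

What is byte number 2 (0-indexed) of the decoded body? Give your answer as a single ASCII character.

Answer: 5

Derivation:
Chunk 1: stream[0..1]='4' size=0x4=4, data at stream[3..7]='de53' -> body[0..4], body so far='de53'
Chunk 2: stream[9..10]='5' size=0x5=5, data at stream[12..17]='l7vg5' -> body[4..9], body so far='de53l7vg5'
Chunk 3: stream[19..20]='5' size=0x5=5, data at stream[22..27]='ja1y1' -> body[9..14], body so far='de53l7vg5ja1y1'
Chunk 4: stream[29..30]='7' size=0x7=7, data at stream[32..39]='zzq2hpl' -> body[14..21], body so far='de53l7vg5ja1y1zzq2hpl'
Chunk 5: stream[41..42]='0' size=0 (terminator). Final body='de53l7vg5ja1y1zzq2hpl' (21 bytes)
Body byte 2 = '5'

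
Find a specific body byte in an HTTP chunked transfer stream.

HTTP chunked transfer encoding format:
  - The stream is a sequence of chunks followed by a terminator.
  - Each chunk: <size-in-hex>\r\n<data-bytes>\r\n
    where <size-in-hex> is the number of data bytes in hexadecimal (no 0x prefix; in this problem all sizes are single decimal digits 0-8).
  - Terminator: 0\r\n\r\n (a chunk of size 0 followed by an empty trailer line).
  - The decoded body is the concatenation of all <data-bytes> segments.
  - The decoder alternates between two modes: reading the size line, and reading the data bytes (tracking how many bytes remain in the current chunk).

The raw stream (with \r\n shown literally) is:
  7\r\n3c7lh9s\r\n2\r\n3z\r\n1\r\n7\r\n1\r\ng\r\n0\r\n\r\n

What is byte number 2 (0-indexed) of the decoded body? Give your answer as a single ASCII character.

Chunk 1: stream[0..1]='7' size=0x7=7, data at stream[3..10]='3c7lh9s' -> body[0..7], body so far='3c7lh9s'
Chunk 2: stream[12..13]='2' size=0x2=2, data at stream[15..17]='3z' -> body[7..9], body so far='3c7lh9s3z'
Chunk 3: stream[19..20]='1' size=0x1=1, data at stream[22..23]='7' -> body[9..10], body so far='3c7lh9s3z7'
Chunk 4: stream[25..26]='1' size=0x1=1, data at stream[28..29]='g' -> body[10..11], body so far='3c7lh9s3z7g'
Chunk 5: stream[31..32]='0' size=0 (terminator). Final body='3c7lh9s3z7g' (11 bytes)
Body byte 2 = '7'

Answer: 7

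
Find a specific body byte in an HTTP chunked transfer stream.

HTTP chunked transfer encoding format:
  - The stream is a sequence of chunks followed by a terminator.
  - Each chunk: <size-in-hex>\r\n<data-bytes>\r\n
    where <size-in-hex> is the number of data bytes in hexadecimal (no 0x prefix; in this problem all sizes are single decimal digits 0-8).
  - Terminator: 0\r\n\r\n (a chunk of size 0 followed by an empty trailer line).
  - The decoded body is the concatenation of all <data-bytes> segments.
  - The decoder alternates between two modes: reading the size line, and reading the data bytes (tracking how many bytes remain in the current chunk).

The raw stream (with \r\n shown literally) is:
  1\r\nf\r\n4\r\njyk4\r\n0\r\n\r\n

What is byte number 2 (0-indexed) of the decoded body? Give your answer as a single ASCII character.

Chunk 1: stream[0..1]='1' size=0x1=1, data at stream[3..4]='f' -> body[0..1], body so far='f'
Chunk 2: stream[6..7]='4' size=0x4=4, data at stream[9..13]='jyk4' -> body[1..5], body so far='fjyk4'
Chunk 3: stream[15..16]='0' size=0 (terminator). Final body='fjyk4' (5 bytes)
Body byte 2 = 'y'

Answer: y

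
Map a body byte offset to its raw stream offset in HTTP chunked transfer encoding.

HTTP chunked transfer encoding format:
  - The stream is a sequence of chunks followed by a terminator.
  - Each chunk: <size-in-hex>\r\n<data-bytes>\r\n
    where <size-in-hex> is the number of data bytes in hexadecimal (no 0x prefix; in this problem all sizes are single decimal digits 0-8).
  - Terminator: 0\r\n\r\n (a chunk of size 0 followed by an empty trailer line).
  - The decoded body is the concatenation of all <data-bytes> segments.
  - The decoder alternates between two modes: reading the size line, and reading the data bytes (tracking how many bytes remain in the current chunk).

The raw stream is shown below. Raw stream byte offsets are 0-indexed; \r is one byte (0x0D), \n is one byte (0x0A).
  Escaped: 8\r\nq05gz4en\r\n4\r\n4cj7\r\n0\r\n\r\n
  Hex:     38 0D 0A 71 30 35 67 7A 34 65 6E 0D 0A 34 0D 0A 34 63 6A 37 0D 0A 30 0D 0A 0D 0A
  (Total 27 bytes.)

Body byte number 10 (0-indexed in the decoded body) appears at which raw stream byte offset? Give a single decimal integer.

Answer: 18

Derivation:
Chunk 1: stream[0..1]='8' size=0x8=8, data at stream[3..11]='q05gz4en' -> body[0..8], body so far='q05gz4en'
Chunk 2: stream[13..14]='4' size=0x4=4, data at stream[16..20]='4cj7' -> body[8..12], body so far='q05gz4en4cj7'
Chunk 3: stream[22..23]='0' size=0 (terminator). Final body='q05gz4en4cj7' (12 bytes)
Body byte 10 at stream offset 18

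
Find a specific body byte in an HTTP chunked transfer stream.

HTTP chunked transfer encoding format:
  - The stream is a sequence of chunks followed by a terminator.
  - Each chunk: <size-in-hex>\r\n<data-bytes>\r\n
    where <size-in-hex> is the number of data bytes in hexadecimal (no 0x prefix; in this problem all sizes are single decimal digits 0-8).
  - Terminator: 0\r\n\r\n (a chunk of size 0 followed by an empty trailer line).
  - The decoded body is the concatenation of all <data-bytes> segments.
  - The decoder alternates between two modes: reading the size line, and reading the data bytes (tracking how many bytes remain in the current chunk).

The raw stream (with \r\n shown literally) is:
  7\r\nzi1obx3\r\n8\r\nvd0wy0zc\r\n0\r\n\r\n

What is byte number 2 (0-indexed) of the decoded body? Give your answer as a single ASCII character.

Answer: 1

Derivation:
Chunk 1: stream[0..1]='7' size=0x7=7, data at stream[3..10]='zi1obx3' -> body[0..7], body so far='zi1obx3'
Chunk 2: stream[12..13]='8' size=0x8=8, data at stream[15..23]='vd0wy0zc' -> body[7..15], body so far='zi1obx3vd0wy0zc'
Chunk 3: stream[25..26]='0' size=0 (terminator). Final body='zi1obx3vd0wy0zc' (15 bytes)
Body byte 2 = '1'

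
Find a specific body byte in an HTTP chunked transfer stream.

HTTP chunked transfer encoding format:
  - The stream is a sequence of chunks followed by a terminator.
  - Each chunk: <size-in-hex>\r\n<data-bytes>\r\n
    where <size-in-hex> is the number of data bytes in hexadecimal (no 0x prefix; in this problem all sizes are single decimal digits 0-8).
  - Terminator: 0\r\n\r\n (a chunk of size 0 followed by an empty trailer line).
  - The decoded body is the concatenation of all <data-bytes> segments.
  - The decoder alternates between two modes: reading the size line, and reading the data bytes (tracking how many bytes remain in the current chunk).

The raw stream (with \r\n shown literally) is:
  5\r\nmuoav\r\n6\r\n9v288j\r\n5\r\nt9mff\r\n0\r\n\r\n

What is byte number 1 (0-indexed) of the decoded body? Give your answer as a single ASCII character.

Chunk 1: stream[0..1]='5' size=0x5=5, data at stream[3..8]='muoav' -> body[0..5], body so far='muoav'
Chunk 2: stream[10..11]='6' size=0x6=6, data at stream[13..19]='9v288j' -> body[5..11], body so far='muoav9v288j'
Chunk 3: stream[21..22]='5' size=0x5=5, data at stream[24..29]='t9mff' -> body[11..16], body so far='muoav9v288jt9mff'
Chunk 4: stream[31..32]='0' size=0 (terminator). Final body='muoav9v288jt9mff' (16 bytes)
Body byte 1 = 'u'

Answer: u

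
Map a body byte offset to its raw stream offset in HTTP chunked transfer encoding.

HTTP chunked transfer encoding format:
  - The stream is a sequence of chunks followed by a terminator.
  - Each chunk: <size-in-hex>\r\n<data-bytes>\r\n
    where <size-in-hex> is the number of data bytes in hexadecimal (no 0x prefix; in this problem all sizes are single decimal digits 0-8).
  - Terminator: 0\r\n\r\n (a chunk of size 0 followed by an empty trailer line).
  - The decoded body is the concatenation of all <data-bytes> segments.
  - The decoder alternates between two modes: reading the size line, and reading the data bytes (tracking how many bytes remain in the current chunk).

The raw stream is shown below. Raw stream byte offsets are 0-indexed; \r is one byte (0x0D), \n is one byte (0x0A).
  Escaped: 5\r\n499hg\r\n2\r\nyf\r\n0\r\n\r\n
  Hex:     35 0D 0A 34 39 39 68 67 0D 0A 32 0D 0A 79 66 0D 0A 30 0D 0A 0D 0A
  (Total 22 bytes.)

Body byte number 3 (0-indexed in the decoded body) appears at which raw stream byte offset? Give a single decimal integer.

Answer: 6

Derivation:
Chunk 1: stream[0..1]='5' size=0x5=5, data at stream[3..8]='499hg' -> body[0..5], body so far='499hg'
Chunk 2: stream[10..11]='2' size=0x2=2, data at stream[13..15]='yf' -> body[5..7], body so far='499hgyf'
Chunk 3: stream[17..18]='0' size=0 (terminator). Final body='499hgyf' (7 bytes)
Body byte 3 at stream offset 6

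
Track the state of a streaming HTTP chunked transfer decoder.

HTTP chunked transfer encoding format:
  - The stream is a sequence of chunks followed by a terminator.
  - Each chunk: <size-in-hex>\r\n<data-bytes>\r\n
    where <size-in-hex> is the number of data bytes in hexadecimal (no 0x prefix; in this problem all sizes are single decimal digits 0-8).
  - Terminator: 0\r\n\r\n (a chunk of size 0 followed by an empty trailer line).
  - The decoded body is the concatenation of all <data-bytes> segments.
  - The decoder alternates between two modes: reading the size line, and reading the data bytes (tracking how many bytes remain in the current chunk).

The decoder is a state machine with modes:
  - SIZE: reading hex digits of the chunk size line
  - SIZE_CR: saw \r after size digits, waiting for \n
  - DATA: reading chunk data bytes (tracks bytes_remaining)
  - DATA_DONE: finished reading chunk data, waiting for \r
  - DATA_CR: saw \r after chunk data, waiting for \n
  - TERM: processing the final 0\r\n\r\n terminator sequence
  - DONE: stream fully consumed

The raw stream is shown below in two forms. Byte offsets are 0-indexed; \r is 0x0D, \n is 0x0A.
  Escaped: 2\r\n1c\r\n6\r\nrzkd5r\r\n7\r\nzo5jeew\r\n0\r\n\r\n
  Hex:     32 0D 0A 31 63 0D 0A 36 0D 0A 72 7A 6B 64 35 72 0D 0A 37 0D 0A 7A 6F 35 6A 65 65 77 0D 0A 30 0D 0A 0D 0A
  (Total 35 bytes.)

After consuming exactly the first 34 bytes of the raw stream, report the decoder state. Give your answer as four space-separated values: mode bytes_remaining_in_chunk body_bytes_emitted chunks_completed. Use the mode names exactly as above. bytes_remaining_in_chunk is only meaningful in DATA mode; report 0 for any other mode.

Answer: TERM 0 15 3

Derivation:
Byte 0 = '2': mode=SIZE remaining=0 emitted=0 chunks_done=0
Byte 1 = 0x0D: mode=SIZE_CR remaining=0 emitted=0 chunks_done=0
Byte 2 = 0x0A: mode=DATA remaining=2 emitted=0 chunks_done=0
Byte 3 = '1': mode=DATA remaining=1 emitted=1 chunks_done=0
Byte 4 = 'c': mode=DATA_DONE remaining=0 emitted=2 chunks_done=0
Byte 5 = 0x0D: mode=DATA_CR remaining=0 emitted=2 chunks_done=0
Byte 6 = 0x0A: mode=SIZE remaining=0 emitted=2 chunks_done=1
Byte 7 = '6': mode=SIZE remaining=0 emitted=2 chunks_done=1
Byte 8 = 0x0D: mode=SIZE_CR remaining=0 emitted=2 chunks_done=1
Byte 9 = 0x0A: mode=DATA remaining=6 emitted=2 chunks_done=1
Byte 10 = 'r': mode=DATA remaining=5 emitted=3 chunks_done=1
Byte 11 = 'z': mode=DATA remaining=4 emitted=4 chunks_done=1
Byte 12 = 'k': mode=DATA remaining=3 emitted=5 chunks_done=1
Byte 13 = 'd': mode=DATA remaining=2 emitted=6 chunks_done=1
Byte 14 = '5': mode=DATA remaining=1 emitted=7 chunks_done=1
Byte 15 = 'r': mode=DATA_DONE remaining=0 emitted=8 chunks_done=1
Byte 16 = 0x0D: mode=DATA_CR remaining=0 emitted=8 chunks_done=1
Byte 17 = 0x0A: mode=SIZE remaining=0 emitted=8 chunks_done=2
Byte 18 = '7': mode=SIZE remaining=0 emitted=8 chunks_done=2
Byte 19 = 0x0D: mode=SIZE_CR remaining=0 emitted=8 chunks_done=2
Byte 20 = 0x0A: mode=DATA remaining=7 emitted=8 chunks_done=2
Byte 21 = 'z': mode=DATA remaining=6 emitted=9 chunks_done=2
Byte 22 = 'o': mode=DATA remaining=5 emitted=10 chunks_done=2
Byte 23 = '5': mode=DATA remaining=4 emitted=11 chunks_done=2
Byte 24 = 'j': mode=DATA remaining=3 emitted=12 chunks_done=2
Byte 25 = 'e': mode=DATA remaining=2 emitted=13 chunks_done=2
Byte 26 = 'e': mode=DATA remaining=1 emitted=14 chunks_done=2
Byte 27 = 'w': mode=DATA_DONE remaining=0 emitted=15 chunks_done=2
Byte 28 = 0x0D: mode=DATA_CR remaining=0 emitted=15 chunks_done=2
Byte 29 = 0x0A: mode=SIZE remaining=0 emitted=15 chunks_done=3
Byte 30 = '0': mode=SIZE remaining=0 emitted=15 chunks_done=3
Byte 31 = 0x0D: mode=SIZE_CR remaining=0 emitted=15 chunks_done=3
Byte 32 = 0x0A: mode=TERM remaining=0 emitted=15 chunks_done=3
Byte 33 = 0x0D: mode=TERM remaining=0 emitted=15 chunks_done=3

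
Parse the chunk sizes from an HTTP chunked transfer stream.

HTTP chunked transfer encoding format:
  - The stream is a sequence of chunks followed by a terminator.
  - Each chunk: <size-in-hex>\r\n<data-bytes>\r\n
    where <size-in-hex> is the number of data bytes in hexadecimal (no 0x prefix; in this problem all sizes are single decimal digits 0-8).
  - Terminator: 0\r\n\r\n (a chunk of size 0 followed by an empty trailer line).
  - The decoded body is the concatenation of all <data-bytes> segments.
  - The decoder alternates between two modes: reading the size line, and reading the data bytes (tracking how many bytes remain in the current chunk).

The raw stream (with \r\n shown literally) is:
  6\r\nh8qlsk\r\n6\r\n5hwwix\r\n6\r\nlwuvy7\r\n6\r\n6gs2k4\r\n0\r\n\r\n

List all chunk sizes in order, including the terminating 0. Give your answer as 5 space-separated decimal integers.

Chunk 1: stream[0..1]='6' size=0x6=6, data at stream[3..9]='h8qlsk' -> body[0..6], body so far='h8qlsk'
Chunk 2: stream[11..12]='6' size=0x6=6, data at stream[14..20]='5hwwix' -> body[6..12], body so far='h8qlsk5hwwix'
Chunk 3: stream[22..23]='6' size=0x6=6, data at stream[25..31]='lwuvy7' -> body[12..18], body so far='h8qlsk5hwwixlwuvy7'
Chunk 4: stream[33..34]='6' size=0x6=6, data at stream[36..42]='6gs2k4' -> body[18..24], body so far='h8qlsk5hwwixlwuvy76gs2k4'
Chunk 5: stream[44..45]='0' size=0 (terminator). Final body='h8qlsk5hwwixlwuvy76gs2k4' (24 bytes)

Answer: 6 6 6 6 0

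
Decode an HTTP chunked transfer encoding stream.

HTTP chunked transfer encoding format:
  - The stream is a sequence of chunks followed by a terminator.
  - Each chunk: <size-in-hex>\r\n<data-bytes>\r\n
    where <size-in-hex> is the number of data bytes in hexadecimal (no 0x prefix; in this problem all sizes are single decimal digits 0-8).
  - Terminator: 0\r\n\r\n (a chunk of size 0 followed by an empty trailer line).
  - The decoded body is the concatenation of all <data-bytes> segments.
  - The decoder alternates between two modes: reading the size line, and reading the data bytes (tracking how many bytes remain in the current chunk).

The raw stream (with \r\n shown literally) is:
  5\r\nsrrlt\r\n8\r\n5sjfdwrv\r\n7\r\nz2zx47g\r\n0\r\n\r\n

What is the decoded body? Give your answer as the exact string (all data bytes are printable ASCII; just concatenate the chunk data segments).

Answer: srrlt5sjfdwrvz2zx47g

Derivation:
Chunk 1: stream[0..1]='5' size=0x5=5, data at stream[3..8]='srrlt' -> body[0..5], body so far='srrlt'
Chunk 2: stream[10..11]='8' size=0x8=8, data at stream[13..21]='5sjfdwrv' -> body[5..13], body so far='srrlt5sjfdwrv'
Chunk 3: stream[23..24]='7' size=0x7=7, data at stream[26..33]='z2zx47g' -> body[13..20], body so far='srrlt5sjfdwrvz2zx47g'
Chunk 4: stream[35..36]='0' size=0 (terminator). Final body='srrlt5sjfdwrvz2zx47g' (20 bytes)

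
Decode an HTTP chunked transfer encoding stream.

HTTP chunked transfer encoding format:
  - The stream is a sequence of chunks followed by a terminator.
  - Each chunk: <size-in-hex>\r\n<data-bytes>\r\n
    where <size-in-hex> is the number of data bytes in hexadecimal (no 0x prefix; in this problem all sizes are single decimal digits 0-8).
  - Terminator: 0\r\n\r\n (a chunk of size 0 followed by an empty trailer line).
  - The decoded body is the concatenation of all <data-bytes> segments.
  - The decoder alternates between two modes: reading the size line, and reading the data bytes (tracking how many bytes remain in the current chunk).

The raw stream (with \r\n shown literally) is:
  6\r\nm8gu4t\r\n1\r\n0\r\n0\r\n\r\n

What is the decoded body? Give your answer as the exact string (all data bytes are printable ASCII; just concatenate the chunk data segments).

Answer: m8gu4t0

Derivation:
Chunk 1: stream[0..1]='6' size=0x6=6, data at stream[3..9]='m8gu4t' -> body[0..6], body so far='m8gu4t'
Chunk 2: stream[11..12]='1' size=0x1=1, data at stream[14..15]='0' -> body[6..7], body so far='m8gu4t0'
Chunk 3: stream[17..18]='0' size=0 (terminator). Final body='m8gu4t0' (7 bytes)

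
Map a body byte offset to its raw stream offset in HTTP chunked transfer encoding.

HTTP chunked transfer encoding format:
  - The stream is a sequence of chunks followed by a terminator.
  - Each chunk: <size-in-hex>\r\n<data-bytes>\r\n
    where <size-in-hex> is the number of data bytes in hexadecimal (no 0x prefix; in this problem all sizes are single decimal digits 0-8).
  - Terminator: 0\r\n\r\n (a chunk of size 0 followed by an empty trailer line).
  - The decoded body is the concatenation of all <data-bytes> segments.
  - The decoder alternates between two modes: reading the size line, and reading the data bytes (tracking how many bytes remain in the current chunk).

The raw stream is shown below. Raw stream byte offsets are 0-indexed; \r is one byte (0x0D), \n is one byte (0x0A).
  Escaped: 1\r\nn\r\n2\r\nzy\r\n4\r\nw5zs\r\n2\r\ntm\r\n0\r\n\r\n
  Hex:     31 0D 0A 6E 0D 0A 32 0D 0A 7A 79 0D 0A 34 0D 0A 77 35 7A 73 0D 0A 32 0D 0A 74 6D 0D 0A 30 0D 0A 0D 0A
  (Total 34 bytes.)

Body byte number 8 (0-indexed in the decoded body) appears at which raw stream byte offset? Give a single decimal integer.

Chunk 1: stream[0..1]='1' size=0x1=1, data at stream[3..4]='n' -> body[0..1], body so far='n'
Chunk 2: stream[6..7]='2' size=0x2=2, data at stream[9..11]='zy' -> body[1..3], body so far='nzy'
Chunk 3: stream[13..14]='4' size=0x4=4, data at stream[16..20]='w5zs' -> body[3..7], body so far='nzyw5zs'
Chunk 4: stream[22..23]='2' size=0x2=2, data at stream[25..27]='tm' -> body[7..9], body so far='nzyw5zstm'
Chunk 5: stream[29..30]='0' size=0 (terminator). Final body='nzyw5zstm' (9 bytes)
Body byte 8 at stream offset 26

Answer: 26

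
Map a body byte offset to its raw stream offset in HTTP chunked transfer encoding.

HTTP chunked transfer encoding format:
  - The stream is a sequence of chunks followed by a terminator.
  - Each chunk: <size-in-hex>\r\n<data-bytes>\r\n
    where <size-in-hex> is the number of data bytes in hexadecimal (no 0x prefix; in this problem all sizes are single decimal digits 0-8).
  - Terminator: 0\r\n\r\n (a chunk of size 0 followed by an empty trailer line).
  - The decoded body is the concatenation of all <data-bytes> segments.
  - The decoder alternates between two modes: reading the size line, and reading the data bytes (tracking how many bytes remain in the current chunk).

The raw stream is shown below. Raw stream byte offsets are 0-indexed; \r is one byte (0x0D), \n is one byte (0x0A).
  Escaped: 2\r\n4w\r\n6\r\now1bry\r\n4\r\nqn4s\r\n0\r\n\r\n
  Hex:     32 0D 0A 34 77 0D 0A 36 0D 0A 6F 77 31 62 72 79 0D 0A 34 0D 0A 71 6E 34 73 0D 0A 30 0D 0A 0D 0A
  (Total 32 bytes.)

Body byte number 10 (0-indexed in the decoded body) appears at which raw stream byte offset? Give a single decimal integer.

Chunk 1: stream[0..1]='2' size=0x2=2, data at stream[3..5]='4w' -> body[0..2], body so far='4w'
Chunk 2: stream[7..8]='6' size=0x6=6, data at stream[10..16]='ow1bry' -> body[2..8], body so far='4wow1bry'
Chunk 3: stream[18..19]='4' size=0x4=4, data at stream[21..25]='qn4s' -> body[8..12], body so far='4wow1bryqn4s'
Chunk 4: stream[27..28]='0' size=0 (terminator). Final body='4wow1bryqn4s' (12 bytes)
Body byte 10 at stream offset 23

Answer: 23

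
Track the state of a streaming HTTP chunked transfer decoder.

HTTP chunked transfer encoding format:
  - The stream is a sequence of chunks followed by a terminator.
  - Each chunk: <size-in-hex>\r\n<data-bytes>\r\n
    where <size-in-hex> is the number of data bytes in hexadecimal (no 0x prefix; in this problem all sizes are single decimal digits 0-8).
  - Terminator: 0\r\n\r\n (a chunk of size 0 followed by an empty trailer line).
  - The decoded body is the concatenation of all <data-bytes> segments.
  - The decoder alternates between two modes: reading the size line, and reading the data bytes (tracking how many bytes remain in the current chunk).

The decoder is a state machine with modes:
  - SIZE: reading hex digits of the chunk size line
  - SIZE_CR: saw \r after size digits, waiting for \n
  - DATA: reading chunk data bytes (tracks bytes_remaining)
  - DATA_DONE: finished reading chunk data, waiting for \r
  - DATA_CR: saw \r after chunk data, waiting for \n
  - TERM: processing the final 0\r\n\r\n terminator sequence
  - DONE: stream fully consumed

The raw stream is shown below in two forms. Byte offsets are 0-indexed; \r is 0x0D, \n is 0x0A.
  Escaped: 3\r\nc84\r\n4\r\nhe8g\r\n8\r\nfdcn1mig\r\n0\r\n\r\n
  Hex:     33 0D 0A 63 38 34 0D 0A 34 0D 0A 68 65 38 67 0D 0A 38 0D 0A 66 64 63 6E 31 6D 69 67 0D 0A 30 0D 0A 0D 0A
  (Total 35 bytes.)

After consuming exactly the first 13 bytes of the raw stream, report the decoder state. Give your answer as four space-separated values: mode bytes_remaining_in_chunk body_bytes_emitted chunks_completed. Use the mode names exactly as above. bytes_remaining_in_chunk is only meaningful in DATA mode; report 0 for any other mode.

Byte 0 = '3': mode=SIZE remaining=0 emitted=0 chunks_done=0
Byte 1 = 0x0D: mode=SIZE_CR remaining=0 emitted=0 chunks_done=0
Byte 2 = 0x0A: mode=DATA remaining=3 emitted=0 chunks_done=0
Byte 3 = 'c': mode=DATA remaining=2 emitted=1 chunks_done=0
Byte 4 = '8': mode=DATA remaining=1 emitted=2 chunks_done=0
Byte 5 = '4': mode=DATA_DONE remaining=0 emitted=3 chunks_done=0
Byte 6 = 0x0D: mode=DATA_CR remaining=0 emitted=3 chunks_done=0
Byte 7 = 0x0A: mode=SIZE remaining=0 emitted=3 chunks_done=1
Byte 8 = '4': mode=SIZE remaining=0 emitted=3 chunks_done=1
Byte 9 = 0x0D: mode=SIZE_CR remaining=0 emitted=3 chunks_done=1
Byte 10 = 0x0A: mode=DATA remaining=4 emitted=3 chunks_done=1
Byte 11 = 'h': mode=DATA remaining=3 emitted=4 chunks_done=1
Byte 12 = 'e': mode=DATA remaining=2 emitted=5 chunks_done=1

Answer: DATA 2 5 1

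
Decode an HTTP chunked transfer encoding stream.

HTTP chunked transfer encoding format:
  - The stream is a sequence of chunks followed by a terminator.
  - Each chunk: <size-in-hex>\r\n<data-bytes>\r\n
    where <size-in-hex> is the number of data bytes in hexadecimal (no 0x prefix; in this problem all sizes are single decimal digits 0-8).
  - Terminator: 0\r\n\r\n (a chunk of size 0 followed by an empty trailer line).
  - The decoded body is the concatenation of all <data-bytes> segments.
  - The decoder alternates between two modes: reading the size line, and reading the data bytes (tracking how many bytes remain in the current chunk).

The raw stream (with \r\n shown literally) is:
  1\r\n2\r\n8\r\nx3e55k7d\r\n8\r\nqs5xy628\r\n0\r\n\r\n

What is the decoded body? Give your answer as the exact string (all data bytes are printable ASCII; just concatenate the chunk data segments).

Chunk 1: stream[0..1]='1' size=0x1=1, data at stream[3..4]='2' -> body[0..1], body so far='2'
Chunk 2: stream[6..7]='8' size=0x8=8, data at stream[9..17]='x3e55k7d' -> body[1..9], body so far='2x3e55k7d'
Chunk 3: stream[19..20]='8' size=0x8=8, data at stream[22..30]='qs5xy628' -> body[9..17], body so far='2x3e55k7dqs5xy628'
Chunk 4: stream[32..33]='0' size=0 (terminator). Final body='2x3e55k7dqs5xy628' (17 bytes)

Answer: 2x3e55k7dqs5xy628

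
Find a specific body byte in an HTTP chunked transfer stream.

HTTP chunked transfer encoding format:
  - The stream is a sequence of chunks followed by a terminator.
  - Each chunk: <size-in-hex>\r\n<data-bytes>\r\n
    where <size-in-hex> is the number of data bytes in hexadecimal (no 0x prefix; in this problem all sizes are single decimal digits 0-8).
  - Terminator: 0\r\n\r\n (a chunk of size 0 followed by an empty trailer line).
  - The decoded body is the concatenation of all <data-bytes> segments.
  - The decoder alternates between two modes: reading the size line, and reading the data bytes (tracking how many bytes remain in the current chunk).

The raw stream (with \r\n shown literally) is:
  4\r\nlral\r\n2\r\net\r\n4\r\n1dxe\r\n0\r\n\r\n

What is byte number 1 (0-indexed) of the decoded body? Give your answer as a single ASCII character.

Chunk 1: stream[0..1]='4' size=0x4=4, data at stream[3..7]='lral' -> body[0..4], body so far='lral'
Chunk 2: stream[9..10]='2' size=0x2=2, data at stream[12..14]='et' -> body[4..6], body so far='lralet'
Chunk 3: stream[16..17]='4' size=0x4=4, data at stream[19..23]='1dxe' -> body[6..10], body so far='lralet1dxe'
Chunk 4: stream[25..26]='0' size=0 (terminator). Final body='lralet1dxe' (10 bytes)
Body byte 1 = 'r'

Answer: r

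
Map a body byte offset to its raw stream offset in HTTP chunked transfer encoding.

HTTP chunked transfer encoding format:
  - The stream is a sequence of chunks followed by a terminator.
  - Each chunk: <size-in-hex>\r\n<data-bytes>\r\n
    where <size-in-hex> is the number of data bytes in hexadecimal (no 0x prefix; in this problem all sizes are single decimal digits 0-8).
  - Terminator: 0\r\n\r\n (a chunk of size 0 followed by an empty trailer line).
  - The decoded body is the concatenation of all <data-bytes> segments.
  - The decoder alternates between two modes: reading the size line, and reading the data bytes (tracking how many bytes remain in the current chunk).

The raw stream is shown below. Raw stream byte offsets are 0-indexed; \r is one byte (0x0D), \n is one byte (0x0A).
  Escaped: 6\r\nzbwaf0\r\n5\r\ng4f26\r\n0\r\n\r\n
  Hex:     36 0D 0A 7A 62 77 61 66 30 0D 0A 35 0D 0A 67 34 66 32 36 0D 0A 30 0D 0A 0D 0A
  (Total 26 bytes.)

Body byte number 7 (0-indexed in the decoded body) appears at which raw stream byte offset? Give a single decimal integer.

Chunk 1: stream[0..1]='6' size=0x6=6, data at stream[3..9]='zbwaf0' -> body[0..6], body so far='zbwaf0'
Chunk 2: stream[11..12]='5' size=0x5=5, data at stream[14..19]='g4f26' -> body[6..11], body so far='zbwaf0g4f26'
Chunk 3: stream[21..22]='0' size=0 (terminator). Final body='zbwaf0g4f26' (11 bytes)
Body byte 7 at stream offset 15

Answer: 15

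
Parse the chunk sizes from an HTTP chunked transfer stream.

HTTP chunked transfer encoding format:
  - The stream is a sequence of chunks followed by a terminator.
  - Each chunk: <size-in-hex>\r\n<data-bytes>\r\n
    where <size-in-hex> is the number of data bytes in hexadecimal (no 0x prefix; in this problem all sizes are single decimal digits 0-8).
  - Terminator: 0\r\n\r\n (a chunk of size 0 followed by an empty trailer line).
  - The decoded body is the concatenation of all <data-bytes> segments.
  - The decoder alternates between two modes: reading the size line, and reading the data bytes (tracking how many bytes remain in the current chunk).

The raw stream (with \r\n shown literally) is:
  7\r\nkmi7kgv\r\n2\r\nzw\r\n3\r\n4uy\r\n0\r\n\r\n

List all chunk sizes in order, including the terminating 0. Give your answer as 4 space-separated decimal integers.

Chunk 1: stream[0..1]='7' size=0x7=7, data at stream[3..10]='kmi7kgv' -> body[0..7], body so far='kmi7kgv'
Chunk 2: stream[12..13]='2' size=0x2=2, data at stream[15..17]='zw' -> body[7..9], body so far='kmi7kgvzw'
Chunk 3: stream[19..20]='3' size=0x3=3, data at stream[22..25]='4uy' -> body[9..12], body so far='kmi7kgvzw4uy'
Chunk 4: stream[27..28]='0' size=0 (terminator). Final body='kmi7kgvzw4uy' (12 bytes)

Answer: 7 2 3 0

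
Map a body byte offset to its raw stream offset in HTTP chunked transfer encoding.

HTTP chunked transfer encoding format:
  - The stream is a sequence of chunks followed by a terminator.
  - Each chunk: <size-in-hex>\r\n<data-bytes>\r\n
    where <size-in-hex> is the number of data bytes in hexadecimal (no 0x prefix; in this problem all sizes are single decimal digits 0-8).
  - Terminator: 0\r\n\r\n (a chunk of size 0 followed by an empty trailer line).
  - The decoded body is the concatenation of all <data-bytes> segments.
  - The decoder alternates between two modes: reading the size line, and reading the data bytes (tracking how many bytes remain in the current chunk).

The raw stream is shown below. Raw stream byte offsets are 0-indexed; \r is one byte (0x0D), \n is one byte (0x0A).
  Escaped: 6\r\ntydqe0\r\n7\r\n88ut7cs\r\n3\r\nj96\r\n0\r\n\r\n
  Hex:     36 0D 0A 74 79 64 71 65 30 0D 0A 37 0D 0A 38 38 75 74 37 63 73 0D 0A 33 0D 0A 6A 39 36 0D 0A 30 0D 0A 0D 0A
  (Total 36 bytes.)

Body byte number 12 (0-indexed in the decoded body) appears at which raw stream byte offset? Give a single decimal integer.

Chunk 1: stream[0..1]='6' size=0x6=6, data at stream[3..9]='tydqe0' -> body[0..6], body so far='tydqe0'
Chunk 2: stream[11..12]='7' size=0x7=7, data at stream[14..21]='88ut7cs' -> body[6..13], body so far='tydqe088ut7cs'
Chunk 3: stream[23..24]='3' size=0x3=3, data at stream[26..29]='j96' -> body[13..16], body so far='tydqe088ut7csj96'
Chunk 4: stream[31..32]='0' size=0 (terminator). Final body='tydqe088ut7csj96' (16 bytes)
Body byte 12 at stream offset 20

Answer: 20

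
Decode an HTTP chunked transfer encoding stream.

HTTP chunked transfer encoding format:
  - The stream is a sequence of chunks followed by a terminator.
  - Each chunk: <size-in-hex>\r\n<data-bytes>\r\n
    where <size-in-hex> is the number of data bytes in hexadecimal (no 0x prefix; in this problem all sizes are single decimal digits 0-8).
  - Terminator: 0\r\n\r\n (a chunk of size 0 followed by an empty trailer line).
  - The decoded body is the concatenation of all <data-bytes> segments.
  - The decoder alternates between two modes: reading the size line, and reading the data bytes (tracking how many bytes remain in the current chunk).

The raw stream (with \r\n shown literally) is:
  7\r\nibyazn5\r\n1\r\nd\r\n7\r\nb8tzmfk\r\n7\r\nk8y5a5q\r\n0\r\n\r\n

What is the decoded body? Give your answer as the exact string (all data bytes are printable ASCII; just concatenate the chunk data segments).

Chunk 1: stream[0..1]='7' size=0x7=7, data at stream[3..10]='ibyazn5' -> body[0..7], body so far='ibyazn5'
Chunk 2: stream[12..13]='1' size=0x1=1, data at stream[15..16]='d' -> body[7..8], body so far='ibyazn5d'
Chunk 3: stream[18..19]='7' size=0x7=7, data at stream[21..28]='b8tzmfk' -> body[8..15], body so far='ibyazn5db8tzmfk'
Chunk 4: stream[30..31]='7' size=0x7=7, data at stream[33..40]='k8y5a5q' -> body[15..22], body so far='ibyazn5db8tzmfkk8y5a5q'
Chunk 5: stream[42..43]='0' size=0 (terminator). Final body='ibyazn5db8tzmfkk8y5a5q' (22 bytes)

Answer: ibyazn5db8tzmfkk8y5a5q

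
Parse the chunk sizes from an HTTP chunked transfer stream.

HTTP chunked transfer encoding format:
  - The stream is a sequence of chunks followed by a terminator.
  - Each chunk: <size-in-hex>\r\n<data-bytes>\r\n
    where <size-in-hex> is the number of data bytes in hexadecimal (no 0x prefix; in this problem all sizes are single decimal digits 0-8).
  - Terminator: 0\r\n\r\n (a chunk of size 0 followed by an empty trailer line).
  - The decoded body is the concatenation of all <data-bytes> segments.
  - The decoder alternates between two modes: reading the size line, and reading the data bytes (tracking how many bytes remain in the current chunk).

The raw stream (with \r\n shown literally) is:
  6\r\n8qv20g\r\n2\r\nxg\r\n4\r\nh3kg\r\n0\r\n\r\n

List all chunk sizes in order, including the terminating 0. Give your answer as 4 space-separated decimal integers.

Chunk 1: stream[0..1]='6' size=0x6=6, data at stream[3..9]='8qv20g' -> body[0..6], body so far='8qv20g'
Chunk 2: stream[11..12]='2' size=0x2=2, data at stream[14..16]='xg' -> body[6..8], body so far='8qv20gxg'
Chunk 3: stream[18..19]='4' size=0x4=4, data at stream[21..25]='h3kg' -> body[8..12], body so far='8qv20gxgh3kg'
Chunk 4: stream[27..28]='0' size=0 (terminator). Final body='8qv20gxgh3kg' (12 bytes)

Answer: 6 2 4 0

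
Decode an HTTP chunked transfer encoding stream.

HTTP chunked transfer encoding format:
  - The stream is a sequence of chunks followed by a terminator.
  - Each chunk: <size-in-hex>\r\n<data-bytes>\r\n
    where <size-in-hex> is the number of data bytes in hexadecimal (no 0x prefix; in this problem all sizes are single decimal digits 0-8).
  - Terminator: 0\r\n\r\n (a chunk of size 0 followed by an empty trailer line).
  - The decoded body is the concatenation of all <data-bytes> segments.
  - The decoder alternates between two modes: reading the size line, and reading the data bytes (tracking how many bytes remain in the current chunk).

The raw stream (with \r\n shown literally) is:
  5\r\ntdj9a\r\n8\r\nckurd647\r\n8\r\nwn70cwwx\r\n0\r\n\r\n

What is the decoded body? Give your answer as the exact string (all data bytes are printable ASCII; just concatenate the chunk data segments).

Chunk 1: stream[0..1]='5' size=0x5=5, data at stream[3..8]='tdj9a' -> body[0..5], body so far='tdj9a'
Chunk 2: stream[10..11]='8' size=0x8=8, data at stream[13..21]='ckurd647' -> body[5..13], body so far='tdj9ackurd647'
Chunk 3: stream[23..24]='8' size=0x8=8, data at stream[26..34]='wn70cwwx' -> body[13..21], body so far='tdj9ackurd647wn70cwwx'
Chunk 4: stream[36..37]='0' size=0 (terminator). Final body='tdj9ackurd647wn70cwwx' (21 bytes)

Answer: tdj9ackurd647wn70cwwx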